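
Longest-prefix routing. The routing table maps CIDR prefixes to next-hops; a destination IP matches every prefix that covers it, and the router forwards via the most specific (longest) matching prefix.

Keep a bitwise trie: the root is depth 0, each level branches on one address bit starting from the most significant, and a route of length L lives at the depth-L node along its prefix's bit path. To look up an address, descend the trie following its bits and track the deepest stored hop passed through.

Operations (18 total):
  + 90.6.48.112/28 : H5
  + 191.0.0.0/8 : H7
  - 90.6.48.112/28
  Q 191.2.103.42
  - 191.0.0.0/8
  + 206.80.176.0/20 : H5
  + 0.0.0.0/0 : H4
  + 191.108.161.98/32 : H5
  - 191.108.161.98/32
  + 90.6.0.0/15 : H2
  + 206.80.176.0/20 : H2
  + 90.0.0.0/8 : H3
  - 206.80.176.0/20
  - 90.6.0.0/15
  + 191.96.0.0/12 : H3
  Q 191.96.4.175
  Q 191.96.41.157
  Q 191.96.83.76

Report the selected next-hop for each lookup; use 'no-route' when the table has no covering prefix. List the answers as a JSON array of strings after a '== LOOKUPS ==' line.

Apply in order:
  add 90.6.48.112/28 -> H5 at depth 28
  add 191.0.0.0/8 -> H7 at depth 8
  - 90.6.48.112/28 clear@28
  ? 191.2.103.42  path d0:-→d1:-→d2:-→d3:-→d4:-→d5:-→d6:-→d7:-→d8:H7  best=H7
  - 191.0.0.0/8 clear@8
  add 206.80.176.0/20 -> H5 at depth 20
  add 0.0.0.0/0 -> H4 at depth 0
  add 191.108.161.98/32 -> H5 at depth 32
  - 191.108.161.98/32 clear@32
  add 90.6.0.0/15 -> H2 at depth 15
  add 206.80.176.0/20 -> H2 at depth 20
  add 90.0.0.0/8 -> H3 at depth 8
  - 206.80.176.0/20 clear@20
  - 90.6.0.0/15 clear@15
  add 191.96.0.0/12 -> H3 at depth 12
  ? 191.96.4.175  path d0:H4→d1:-→d2:-→d3:-→d4:-→d5:-→d6:-→d7:-→d8:-→d9:-→d10:-→d11:-→d12:H3  best=H3
  ? 191.96.41.157  path d0:H4→d1:-→d2:-→d3:-→d4:-→d5:-→d6:-→d7:-→d8:-→d9:-→d10:-→d11:-→d12:H3  best=H3
  ? 191.96.83.76  path d0:H4→d1:-→d2:-→d3:-→d4:-→d5:-→d6:-→d7:-→d8:-→d9:-→d10:-→d11:-→d12:H3  best=H3

== LOOKUPS ==
["H7","H3","H3","H3"]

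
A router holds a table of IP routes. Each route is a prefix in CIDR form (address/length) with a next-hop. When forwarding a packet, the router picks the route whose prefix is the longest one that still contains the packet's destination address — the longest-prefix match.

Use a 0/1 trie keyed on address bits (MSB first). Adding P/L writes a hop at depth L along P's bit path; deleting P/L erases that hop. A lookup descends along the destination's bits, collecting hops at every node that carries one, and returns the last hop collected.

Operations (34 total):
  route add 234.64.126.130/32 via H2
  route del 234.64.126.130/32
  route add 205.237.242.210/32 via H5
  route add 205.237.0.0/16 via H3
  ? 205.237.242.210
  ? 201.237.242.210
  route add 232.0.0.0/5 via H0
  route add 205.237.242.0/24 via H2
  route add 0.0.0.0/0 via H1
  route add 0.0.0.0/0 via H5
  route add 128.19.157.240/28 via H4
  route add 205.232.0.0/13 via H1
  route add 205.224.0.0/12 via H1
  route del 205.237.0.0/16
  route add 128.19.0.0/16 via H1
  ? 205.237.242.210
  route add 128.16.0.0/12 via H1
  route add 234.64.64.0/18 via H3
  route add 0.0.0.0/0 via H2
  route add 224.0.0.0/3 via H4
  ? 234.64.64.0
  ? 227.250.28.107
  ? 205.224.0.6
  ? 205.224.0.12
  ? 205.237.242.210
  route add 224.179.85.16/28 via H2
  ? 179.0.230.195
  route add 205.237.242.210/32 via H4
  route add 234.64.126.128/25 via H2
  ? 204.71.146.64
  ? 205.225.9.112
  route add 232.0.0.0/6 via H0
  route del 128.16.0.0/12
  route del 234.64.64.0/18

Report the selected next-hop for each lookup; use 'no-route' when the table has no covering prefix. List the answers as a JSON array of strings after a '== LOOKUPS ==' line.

Trace:
  add 234.64.126.130/32 -> H2 at depth 32
  - 234.64.126.130/32 clear@32
  add 205.237.242.210/32 -> H5 at depth 32
  add 205.237.0.0/16 -> H3 at depth 16
  ? 205.237.242.210  path d0:-→d1:-→d2:-→d3:-→d4:-→d5:-→d6:-→d7:-→d8:-→d9:-→d10:-→d11:-→d12:-→d13:-→d14:-→d15:-→d16:H3→d17:-→d18:-→d19:-→d20:-→d21:-→d22:-→d23:-→d24:-→d25:-→d26:-→d27:-→d28:-→d29:-→d30:-→d31:-→d32:H5  best=H5
  ? 201.237.242.210  path d0:-→d1:-→d2:-→d3:-→d4:-→d5:-  best=no-route
  add 232.0.0.0/5 -> H0 at depth 5
  add 205.237.242.0/24 -> H2 at depth 24
  add 0.0.0.0/0 -> H1 at depth 0
  add 0.0.0.0/0 -> H5 at depth 0
  add 128.19.157.240/28 -> H4 at depth 28
  add 205.232.0.0/13 -> H1 at depth 13
  add 205.224.0.0/12 -> H1 at depth 12
  - 205.237.0.0/16 clear@16
  add 128.19.0.0/16 -> H1 at depth 16
  ? 205.237.242.210  path d0:H5→d1:-→d2:-→d3:-→d4:-→d5:-→d6:-→d7:-→d8:-→d9:-→d10:-→d11:-→d12:H1→d13:H1→d14:-→d15:-→d16:-→d17:-→d18:-→d19:-→d20:-→d21:-→d22:-→d23:-→d24:H2→d25:-→d26:-→d27:-→d28:-→d29:-→d30:-→d31:-→d32:H5  best=H5
  add 128.16.0.0/12 -> H1 at depth 12
  add 234.64.64.0/18 -> H3 at depth 18
  add 0.0.0.0/0 -> H2 at depth 0
  add 224.0.0.0/3 -> H4 at depth 3
  ? 234.64.64.0  path d0:H2→d1:-→d2:-→d3:H4→d4:-→d5:H0→d6:-→d7:-→d8:-→d9:-→d10:-→d11:-→d12:-→d13:-→d14:-→d15:-→d16:-→d17:-→d18:H3  best=H3
  ? 227.250.28.107  path d0:H2→d1:-→d2:-→d3:H4→d4:-  best=H4
  ? 205.224.0.6  path d0:H2→d1:-→d2:-→d3:-→d4:-→d5:-→d6:-→d7:-→d8:-→d9:-→d10:-→d11:-→d12:H1  best=H1
  ? 205.224.0.12  path d0:H2→d1:-→d2:-→d3:-→d4:-→d5:-→d6:-→d7:-→d8:-→d9:-→d10:-→d11:-→d12:H1  best=H1
  ? 205.237.242.210  path d0:H2→d1:-→d2:-→d3:-→d4:-→d5:-→d6:-→d7:-→d8:-→d9:-→d10:-→d11:-→d12:H1→d13:H1→d14:-→d15:-→d16:-→d17:-→d18:-→d19:-→d20:-→d21:-→d22:-→d23:-→d24:H2→d25:-→d26:-→d27:-→d28:-→d29:-→d30:-→d31:-→d32:H5  best=H5
  add 224.179.85.16/28 -> H2 at depth 28
  ? 179.0.230.195  path d0:H2→d1:-→d2:-  best=H2
  add 205.237.242.210/32 -> H4 at depth 32
  add 234.64.126.128/25 -> H2 at depth 25
  ? 204.71.146.64  path d0:H2→d1:-→d2:-→d3:-→d4:-→d5:-→d6:-→d7:-  best=H2
  ? 205.225.9.112  path d0:H2→d1:-→d2:-→d3:-→d4:-→d5:-→d6:-→d7:-→d8:-→d9:-→d10:-→d11:-→d12:H1  best=H1
  add 232.0.0.0/6 -> H0 at depth 6
  - 128.16.0.0/12 clear@12
  - 234.64.64.0/18 clear@18

== LOOKUPS ==
["H5","no-route","H5","H3","H4","H1","H1","H5","H2","H2","H1"]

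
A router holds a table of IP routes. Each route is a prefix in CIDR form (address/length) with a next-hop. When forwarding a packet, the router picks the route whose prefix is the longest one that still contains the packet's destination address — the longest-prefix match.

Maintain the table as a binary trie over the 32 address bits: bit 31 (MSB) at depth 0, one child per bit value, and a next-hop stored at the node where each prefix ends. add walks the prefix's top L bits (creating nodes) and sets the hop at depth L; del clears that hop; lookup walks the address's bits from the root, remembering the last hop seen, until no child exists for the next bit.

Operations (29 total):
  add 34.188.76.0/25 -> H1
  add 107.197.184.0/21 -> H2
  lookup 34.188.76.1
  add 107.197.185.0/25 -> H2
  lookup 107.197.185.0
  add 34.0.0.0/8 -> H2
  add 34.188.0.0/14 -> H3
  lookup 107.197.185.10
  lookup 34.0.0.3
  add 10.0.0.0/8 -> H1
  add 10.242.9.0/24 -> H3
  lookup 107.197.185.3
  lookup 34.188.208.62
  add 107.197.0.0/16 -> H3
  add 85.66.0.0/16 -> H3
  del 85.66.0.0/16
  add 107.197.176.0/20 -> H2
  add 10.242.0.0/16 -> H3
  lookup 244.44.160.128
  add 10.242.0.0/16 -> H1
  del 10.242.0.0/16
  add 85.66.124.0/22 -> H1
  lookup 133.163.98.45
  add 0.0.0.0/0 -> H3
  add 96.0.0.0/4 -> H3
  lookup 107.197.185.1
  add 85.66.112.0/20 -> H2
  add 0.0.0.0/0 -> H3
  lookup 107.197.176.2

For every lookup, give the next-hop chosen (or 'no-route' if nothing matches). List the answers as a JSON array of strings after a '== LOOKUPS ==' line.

Apply in order:
  add 34.188.76.0/25 -> H1 at depth 25
  add 107.197.184.0/21 -> H2 at depth 21
  Q 34.188.76.1: descend 0010001010111100010011000 ; hops seen [H1] ; pick H1
  add 107.197.185.0/25 -> H2 at depth 25
  Q 107.197.185.0: descend 0110101111000101101110010 ; hops seen [H2,H2] ; pick H2
  add 34.0.0.0/8 -> H2 at depth 8
  add 34.188.0.0/14 -> H3 at depth 14
  Q 107.197.185.10: descend 0110101111000101101110010 ; hops seen [H2,H2] ; pick H2
  Q 34.0.0.3: descend 00100010 ; hops seen [H2] ; pick H2
  add 10.0.0.0/8 -> H1 at depth 8
  add 10.242.9.0/24 -> H3 at depth 24
  Q 107.197.185.3: descend 0110101111000101101110010 ; hops seen [H2,H2] ; pick H2
  Q 34.188.208.62: descend 0010001010111100 ; hops seen [H2,H3] ; pick H3
  add 107.197.0.0/16 -> H3 at depth 16
  add 85.66.0.0/16 -> H3 at depth 16
  - 85.66.0.0/16 clear@16
  add 107.197.176.0/20 -> H2 at depth 20
  add 10.242.0.0/16 -> H3 at depth 16
  Q 244.44.160.128: descend ε ; hops seen [∅] ; pick no-route
  add 10.242.0.0/16 -> H1 at depth 16
  - 10.242.0.0/16 clear@16
  add 85.66.124.0/22 -> H1 at depth 22
  Q 133.163.98.45: descend ε ; hops seen [∅] ; pick no-route
  add 0.0.0.0/0 -> H3 at depth 0
  add 96.0.0.0/4 -> H3 at depth 4
  Q 107.197.185.1: descend 0110101111000101101110010 ; hops seen [H3,H3,H3,H2,H2,H2] ; pick H2
  add 85.66.112.0/20 -> H2 at depth 20
  add 0.0.0.0/0 -> H3 at depth 0
  Q 107.197.176.2: descend 01101011110001011011 ; hops seen [H3,H3,H3,H2] ; pick H2

== LOOKUPS ==
["H1","H2","H2","H2","H2","H3","no-route","no-route","H2","H2"]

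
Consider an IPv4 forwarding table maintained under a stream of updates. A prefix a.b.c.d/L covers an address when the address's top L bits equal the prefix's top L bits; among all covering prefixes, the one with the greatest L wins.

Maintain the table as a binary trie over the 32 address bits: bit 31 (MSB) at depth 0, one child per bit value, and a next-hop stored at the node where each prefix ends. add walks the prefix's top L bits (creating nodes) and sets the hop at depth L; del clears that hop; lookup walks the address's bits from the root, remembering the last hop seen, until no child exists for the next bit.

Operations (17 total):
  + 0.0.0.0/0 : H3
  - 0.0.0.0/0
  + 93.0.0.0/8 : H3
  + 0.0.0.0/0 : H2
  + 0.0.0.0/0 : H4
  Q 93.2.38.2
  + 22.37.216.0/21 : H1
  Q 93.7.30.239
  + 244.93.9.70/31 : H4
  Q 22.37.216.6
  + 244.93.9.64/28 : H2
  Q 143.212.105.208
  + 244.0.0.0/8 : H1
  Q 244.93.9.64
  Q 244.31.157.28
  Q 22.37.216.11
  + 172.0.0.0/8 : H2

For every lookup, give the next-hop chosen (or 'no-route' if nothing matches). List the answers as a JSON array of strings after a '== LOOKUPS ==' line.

Process each operation:
  add 0.0.0.0/0 -> H3 at depth 0
  del 0.0.0.0/0 (clear depth 0)
  add 93.0.0.0/8 -> H3 at depth 8
  add 0.0.0.0/0 -> H2 at depth 0
  add 0.0.0.0/0 -> H4 at depth 0
  ? 93.2.38.2  path d0:H4→d1:-→d2:-→d3:-→d4:-→d5:-→d6:-→d7:-→d8:H3  best=H3
  add 22.37.216.0/21 -> H1 at depth 21
  ? 93.7.30.239  path d0:H4→d1:-→d2:-→d3:-→d4:-→d5:-→d6:-→d7:-→d8:H3  best=H3
  add 244.93.9.70/31 -> H4 at depth 31
  ? 22.37.216.6  path d0:H4→d1:-→d2:-→d3:-→d4:-→d5:-→d6:-→d7:-→d8:-→d9:-→d10:-→d11:-→d12:-→d13:-→d14:-→d15:-→d16:-→d17:-→d18:-→d19:-→d20:-→d21:H1  best=H1
  add 244.93.9.64/28 -> H2 at depth 28
  ? 143.212.105.208  path d0:H4→d1:-  best=H4
  add 244.0.0.0/8 -> H1 at depth 8
  ? 244.93.9.64  path d0:H4→d1:-→d2:-→d3:-→d4:-→d5:-→d6:-→d7:-→d8:H1→d9:-→d10:-→d11:-→d12:-→d13:-→d14:-→d15:-→d16:-→d17:-→d18:-→d19:-→d20:-→d21:-→d22:-→d23:-→d24:-→d25:-→d26:-→d27:-→d28:H2→d29:-  best=H2
  ? 244.31.157.28  path d0:H4→d1:-→d2:-→d3:-→d4:-→d5:-→d6:-→d7:-→d8:H1→d9:-  best=H1
  ? 22.37.216.11  path d0:H4→d1:-→d2:-→d3:-→d4:-→d5:-→d6:-→d7:-→d8:-→d9:-→d10:-→d11:-→d12:-→d13:-→d14:-→d15:-→d16:-→d17:-→d18:-→d19:-→d20:-→d21:H1  best=H1
  add 172.0.0.0/8 -> H2 at depth 8

== LOOKUPS ==
["H3","H3","H1","H4","H2","H1","H1"]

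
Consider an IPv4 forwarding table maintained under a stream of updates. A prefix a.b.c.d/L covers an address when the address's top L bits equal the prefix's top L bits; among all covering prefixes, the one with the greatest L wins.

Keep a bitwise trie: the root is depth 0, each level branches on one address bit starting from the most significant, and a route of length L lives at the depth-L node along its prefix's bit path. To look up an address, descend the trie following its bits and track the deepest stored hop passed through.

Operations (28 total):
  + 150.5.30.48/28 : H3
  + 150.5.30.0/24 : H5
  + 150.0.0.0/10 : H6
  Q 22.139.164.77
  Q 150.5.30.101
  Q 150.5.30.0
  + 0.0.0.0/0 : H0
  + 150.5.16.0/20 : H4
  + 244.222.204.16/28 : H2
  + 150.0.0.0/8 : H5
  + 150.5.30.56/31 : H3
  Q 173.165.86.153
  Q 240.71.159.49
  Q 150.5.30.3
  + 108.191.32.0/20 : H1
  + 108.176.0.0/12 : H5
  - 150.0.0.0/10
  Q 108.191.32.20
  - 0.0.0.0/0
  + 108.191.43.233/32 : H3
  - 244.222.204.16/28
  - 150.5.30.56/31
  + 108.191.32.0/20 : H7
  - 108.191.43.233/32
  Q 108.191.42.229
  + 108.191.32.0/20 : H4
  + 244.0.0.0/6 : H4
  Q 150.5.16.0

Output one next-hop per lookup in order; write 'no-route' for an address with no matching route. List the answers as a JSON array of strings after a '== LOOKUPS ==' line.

Process each operation:
  add 150.5.30.48/28 -> H3 at depth 28
  add 150.5.30.0/24 -> H5 at depth 24
  add 150.0.0.0/10 -> H6 at depth 10
  ? 22.139.164.77  path d0:-  best=no-route
  ? 150.5.30.101  path d0:-→d1:-→d2:-→d3:-→d4:-→d5:-→d6:-→d7:-→d8:-→d9:-→d10:H6→d11:-→d12:-→d13:-→d14:-→d15:-→d16:-→d17:-→d18:-→d19:-→d20:-→d21:-→d22:-→d23:-→d24:H5→d25:-  best=H5
  ? 150.5.30.0  path d0:-→d1:-→d2:-→d3:-→d4:-→d5:-→d6:-→d7:-→d8:-→d9:-→d10:H6→d11:-→d12:-→d13:-→d14:-→d15:-→d16:-→d17:-→d18:-→d19:-→d20:-→d21:-→d22:-→d23:-→d24:H5→d25:-→d26:-  best=H5
  add 0.0.0.0/0 -> H0 at depth 0
  add 150.5.16.0/20 -> H4 at depth 20
  add 244.222.204.16/28 -> H2 at depth 28
  add 150.0.0.0/8 -> H5 at depth 8
  add 150.5.30.56/31 -> H3 at depth 31
  ? 173.165.86.153  path d0:H0→d1:-→d2:-  best=H0
  ? 240.71.159.49  path d0:H0→d1:-→d2:-→d3:-→d4:-→d5:-  best=H0
  ? 150.5.30.3  path d0:H0→d1:-→d2:-→d3:-→d4:-→d5:-→d6:-→d7:-→d8:H5→d9:-→d10:H6→d11:-→d12:-→d13:-→d14:-→d15:-→d16:-→d17:-→d18:-→d19:-→d20:H4→d21:-→d22:-→d23:-→d24:H5→d25:-→d26:-  best=H5
  add 108.191.32.0/20 -> H1 at depth 20
  add 108.176.0.0/12 -> H5 at depth 12
  - 150.0.0.0/10 clear@10
  ? 108.191.32.20  path d0:H0→d1:-→d2:-→d3:-→d4:-→d5:-→d6:-→d7:-→d8:-→d9:-→d10:-→d11:-→d12:H5→d13:-→d14:-→d15:-→d16:-→d17:-→d18:-→d19:-→d20:H1  best=H1
  - 0.0.0.0/0 clear@0
  add 108.191.43.233/32 -> H3 at depth 32
  - 244.222.204.16/28 clear@28
  - 150.5.30.56/31 clear@31
  add 108.191.32.0/20 -> H7 at depth 20
  - 108.191.43.233/32 clear@32
  ? 108.191.42.229  path d0:-→d1:-→d2:-→d3:-→d4:-→d5:-→d6:-→d7:-→d8:-→d9:-→d10:-→d11:-→d12:H5→d13:-→d14:-→d15:-→d16:-→d17:-→d18:-→d19:-→d20:H7→d21:-→d22:-→d23:-  best=H7
  add 108.191.32.0/20 -> H4 at depth 20
  add 244.0.0.0/6 -> H4 at depth 6
  ? 150.5.16.0  path d0:-→d1:-→d2:-→d3:-→d4:-→d5:-→d6:-→d7:-→d8:H5→d9:-→d10:-→d11:-→d12:-→d13:-→d14:-→d15:-→d16:-→d17:-→d18:-→d19:-→d20:H4  best=H4

== LOOKUPS ==
["no-route","H5","H5","H0","H0","H5","H1","H7","H4"]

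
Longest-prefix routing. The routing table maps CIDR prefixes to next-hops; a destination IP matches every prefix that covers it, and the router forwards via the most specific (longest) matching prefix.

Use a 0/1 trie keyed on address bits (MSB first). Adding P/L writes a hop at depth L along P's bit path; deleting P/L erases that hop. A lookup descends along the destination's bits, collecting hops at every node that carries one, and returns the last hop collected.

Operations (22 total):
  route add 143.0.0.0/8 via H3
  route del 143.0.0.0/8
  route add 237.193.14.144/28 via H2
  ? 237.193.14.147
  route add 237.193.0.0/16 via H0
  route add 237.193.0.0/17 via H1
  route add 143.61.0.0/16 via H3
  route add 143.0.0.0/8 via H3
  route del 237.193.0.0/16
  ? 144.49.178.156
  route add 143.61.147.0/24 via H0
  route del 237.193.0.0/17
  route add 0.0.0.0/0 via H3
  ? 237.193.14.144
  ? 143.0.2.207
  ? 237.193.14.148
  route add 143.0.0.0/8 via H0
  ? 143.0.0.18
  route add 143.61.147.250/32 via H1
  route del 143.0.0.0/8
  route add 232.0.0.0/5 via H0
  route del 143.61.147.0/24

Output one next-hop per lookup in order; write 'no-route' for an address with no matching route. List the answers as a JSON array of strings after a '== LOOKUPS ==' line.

Apply in order:
  add 143.0.0.0/8 -> H3 at depth 8
  - 143.0.0.0/8 clear@8
  add 237.193.14.144/28 -> H2 at depth 28
  ? 237.193.14.147  path d0:-→d1:-→d2:-→d3:-→d4:-→d5:-→d6:-→d7:-→d8:-→d9:-→d10:-→d11:-→d12:-→d13:-→d14:-→d15:-→d16:-→d17:-→d18:-→d19:-→d20:-→d21:-→d22:-→d23:-→d24:-→d25:-→d26:-→d27:-→d28:H2  best=H2
  add 237.193.0.0/16 -> H0 at depth 16
  add 237.193.0.0/17 -> H1 at depth 17
  add 143.61.0.0/16 -> H3 at depth 16
  add 143.0.0.0/8 -> H3 at depth 8
  - 237.193.0.0/16 clear@16
  ? 144.49.178.156  path d0:-→d1:-→d2:-→d3:-  best=no-route
  add 143.61.147.0/24 -> H0 at depth 24
  - 237.193.0.0/17 clear@17
  add 0.0.0.0/0 -> H3 at depth 0
  ? 237.193.14.144  path d0:H3→d1:-→d2:-→d3:-→d4:-→d5:-→d6:-→d7:-→d8:-→d9:-→d10:-→d11:-→d12:-→d13:-→d14:-→d15:-→d16:-→d17:-→d18:-→d19:-→d20:-→d21:-→d22:-→d23:-→d24:-→d25:-→d26:-→d27:-→d28:H2  best=H2
  ? 143.0.2.207  path d0:H3→d1:-→d2:-→d3:-→d4:-→d5:-→d6:-→d7:-→d8:H3→d9:-→d10:-  best=H3
  ? 237.193.14.148  path d0:H3→d1:-→d2:-→d3:-→d4:-→d5:-→d6:-→d7:-→d8:-→d9:-→d10:-→d11:-→d12:-→d13:-→d14:-→d15:-→d16:-→d17:-→d18:-→d19:-→d20:-→d21:-→d22:-→d23:-→d24:-→d25:-→d26:-→d27:-→d28:H2  best=H2
  add 143.0.0.0/8 -> H0 at depth 8
  ? 143.0.0.18  path d0:H3→d1:-→d2:-→d3:-→d4:-→d5:-→d6:-→d7:-→d8:H0→d9:-→d10:-  best=H0
  add 143.61.147.250/32 -> H1 at depth 32
  - 143.0.0.0/8 clear@8
  add 232.0.0.0/5 -> H0 at depth 5
  - 143.61.147.0/24 clear@24

== LOOKUPS ==
["H2","no-route","H2","H3","H2","H0"]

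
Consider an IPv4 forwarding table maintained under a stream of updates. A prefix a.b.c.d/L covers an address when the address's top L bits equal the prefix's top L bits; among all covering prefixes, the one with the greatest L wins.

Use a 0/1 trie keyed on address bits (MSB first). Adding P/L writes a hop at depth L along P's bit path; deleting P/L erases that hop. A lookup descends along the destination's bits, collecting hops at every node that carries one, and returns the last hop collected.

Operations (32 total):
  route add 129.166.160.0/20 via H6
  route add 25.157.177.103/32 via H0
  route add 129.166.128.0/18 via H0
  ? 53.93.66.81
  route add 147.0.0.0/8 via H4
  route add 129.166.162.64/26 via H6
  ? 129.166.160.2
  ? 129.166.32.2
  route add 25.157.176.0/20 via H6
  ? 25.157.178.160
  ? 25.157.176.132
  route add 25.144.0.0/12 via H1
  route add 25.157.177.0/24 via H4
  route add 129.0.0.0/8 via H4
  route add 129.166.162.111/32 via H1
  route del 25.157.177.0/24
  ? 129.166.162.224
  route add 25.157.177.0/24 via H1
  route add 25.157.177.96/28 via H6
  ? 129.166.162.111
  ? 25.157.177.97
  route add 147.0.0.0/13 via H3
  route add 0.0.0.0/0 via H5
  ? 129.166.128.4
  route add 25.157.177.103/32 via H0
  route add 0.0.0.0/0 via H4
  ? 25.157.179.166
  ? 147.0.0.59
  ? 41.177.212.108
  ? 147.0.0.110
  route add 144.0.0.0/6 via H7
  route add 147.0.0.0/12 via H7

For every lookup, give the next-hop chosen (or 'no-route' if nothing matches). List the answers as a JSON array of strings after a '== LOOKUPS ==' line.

Trace:
  add 129.166.160.0/20 -> H6 at depth 20
  add 25.157.177.103/32 -> H0 at depth 32
  add 129.166.128.0/18 -> H0 at depth 18
  ? 53.93.66.81  path d0:-→d1:-→d2:-  best=no-route
  add 147.0.0.0/8 -> H4 at depth 8
  add 129.166.162.64/26 -> H6 at depth 26
  ? 129.166.160.2  path d0:-→d1:-→d2:-→d3:-→d4:-→d5:-→d6:-→d7:-→d8:-→d9:-→d10:-→d11:-→d12:-→d13:-→d14:-→d15:-→d16:-→d17:-→d18:H0→d19:-→d20:H6→d21:-→d22:-  best=H6
  ? 129.166.32.2  path d0:-→d1:-→d2:-→d3:-→d4:-→d5:-→d6:-→d7:-→d8:-→d9:-→d10:-→d11:-→d12:-→d13:-→d14:-→d15:-→d16:-  best=no-route
  add 25.157.176.0/20 -> H6 at depth 20
  ? 25.157.178.160  path d0:-→d1:-→d2:-→d3:-→d4:-→d5:-→d6:-→d7:-→d8:-→d9:-→d10:-→d11:-→d12:-→d13:-→d14:-→d15:-→d16:-→d17:-→d18:-→d19:-→d20:H6→d21:-→d22:-  best=H6
  ? 25.157.176.132  path d0:-→d1:-→d2:-→d3:-→d4:-→d5:-→d6:-→d7:-→d8:-→d9:-→d10:-→d11:-→d12:-→d13:-→d14:-→d15:-→d16:-→d17:-→d18:-→d19:-→d20:H6→d21:-→d22:-→d23:-  best=H6
  add 25.144.0.0/12 -> H1 at depth 12
  add 25.157.177.0/24 -> H4 at depth 24
  add 129.0.0.0/8 -> H4 at depth 8
  add 129.166.162.111/32 -> H1 at depth 32
  del 25.157.177.0/24 (clear depth 24)
  ? 129.166.162.224  path d0:-→d1:-→d2:-→d3:-→d4:-→d5:-→d6:-→d7:-→d8:H4→d9:-→d10:-→d11:-→d12:-→d13:-→d14:-→d15:-→d16:-→d17:-→d18:H0→d19:-→d20:H6→d21:-→d22:-→d23:-→d24:-  best=H6
  add 25.157.177.0/24 -> H1 at depth 24
  add 25.157.177.96/28 -> H6 at depth 28
  ? 129.166.162.111  path d0:-→d1:-→d2:-→d3:-→d4:-→d5:-→d6:-→d7:-→d8:H4→d9:-→d10:-→d11:-→d12:-→d13:-→d14:-→d15:-→d16:-→d17:-→d18:H0→d19:-→d20:H6→d21:-→d22:-→d23:-→d24:-→d25:-→d26:H6→d27:-→d28:-→d29:-→d30:-→d31:-→d32:H1  best=H1
  ? 25.157.177.97  path d0:-→d1:-→d2:-→d3:-→d4:-→d5:-→d6:-→d7:-→d8:-→d9:-→d10:-→d11:-→d12:H1→d13:-→d14:-→d15:-→d16:-→d17:-→d18:-→d19:-→d20:H6→d21:-→d22:-→d23:-→d24:H1→d25:-→d26:-→d27:-→d28:H6→d29:-  best=H6
  add 147.0.0.0/13 -> H3 at depth 13
  add 0.0.0.0/0 -> H5 at depth 0
  ? 129.166.128.4  path d0:H5→d1:-→d2:-→d3:-→d4:-→d5:-→d6:-→d7:-→d8:H4→d9:-→d10:-→d11:-→d12:-→d13:-→d14:-→d15:-→d16:-→d17:-→d18:H0  best=H0
  add 25.157.177.103/32 -> H0 at depth 32
  add 0.0.0.0/0 -> H4 at depth 0
  ? 25.157.179.166  path d0:H4→d1:-→d2:-→d3:-→d4:-→d5:-→d6:-→d7:-→d8:-→d9:-→d10:-→d11:-→d12:H1→d13:-→d14:-→d15:-→d16:-→d17:-→d18:-→d19:-→d20:H6→d21:-→d22:-  best=H6
  ? 147.0.0.59  path d0:H4→d1:-→d2:-→d3:-→d4:-→d5:-→d6:-→d7:-→d8:H4→d9:-→d10:-→d11:-→d12:-→d13:H3  best=H3
  ? 41.177.212.108  path d0:H4→d1:-→d2:-  best=H4
  ? 147.0.0.110  path d0:H4→d1:-→d2:-→d3:-→d4:-→d5:-→d6:-→d7:-→d8:H4→d9:-→d10:-→d11:-→d12:-→d13:H3  best=H3
  add 144.0.0.0/6 -> H7 at depth 6
  add 147.0.0.0/12 -> H7 at depth 12

== LOOKUPS ==
["no-route","H6","no-route","H6","H6","H6","H1","H6","H0","H6","H3","H4","H3"]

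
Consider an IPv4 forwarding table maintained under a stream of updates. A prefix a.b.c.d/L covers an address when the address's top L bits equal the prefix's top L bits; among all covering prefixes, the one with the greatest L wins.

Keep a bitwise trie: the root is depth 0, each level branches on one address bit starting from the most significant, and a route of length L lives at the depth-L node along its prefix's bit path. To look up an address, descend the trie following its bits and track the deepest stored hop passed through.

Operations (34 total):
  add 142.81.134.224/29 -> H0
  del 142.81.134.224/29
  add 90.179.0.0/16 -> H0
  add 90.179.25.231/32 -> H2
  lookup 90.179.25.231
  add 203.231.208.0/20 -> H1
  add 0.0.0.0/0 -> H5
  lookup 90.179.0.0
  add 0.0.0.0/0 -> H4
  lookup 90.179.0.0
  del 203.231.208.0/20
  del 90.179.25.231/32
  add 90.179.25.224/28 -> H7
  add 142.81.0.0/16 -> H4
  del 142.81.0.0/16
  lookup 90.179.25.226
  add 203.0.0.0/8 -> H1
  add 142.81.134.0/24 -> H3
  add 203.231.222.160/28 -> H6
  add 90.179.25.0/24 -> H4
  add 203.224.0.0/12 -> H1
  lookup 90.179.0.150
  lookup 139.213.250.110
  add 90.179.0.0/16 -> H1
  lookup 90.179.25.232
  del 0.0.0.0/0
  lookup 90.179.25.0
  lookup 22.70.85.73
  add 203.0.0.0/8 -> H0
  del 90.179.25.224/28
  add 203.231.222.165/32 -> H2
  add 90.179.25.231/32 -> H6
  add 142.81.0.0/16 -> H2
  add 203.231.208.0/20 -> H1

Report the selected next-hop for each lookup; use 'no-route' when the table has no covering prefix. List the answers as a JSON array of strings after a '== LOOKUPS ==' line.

Apply in order:
  + 142.81.134.224/29 (H0) depth=29
  del 142.81.134.224/29 (clear depth 29)
  + 90.179.0.0/16 (H0) depth=16
  + 90.179.25.231/32 (H2) depth=32
  lookup 90.179.25.231: bits 01011010101100110001100111100111 walk d0:-→d1:-→d2:-→d3:-→d4:-→d5:-→d6:-→d7:-→d8:-→d9:-→d10:-→d11:-→d12:-→d13:-→d14:-→d15:-→d16:H0→d17:-→d18:-→d19:-→d20:-→d21:-→d22:-→d23:-→d24:-→d25:-→d26:-→d27:-→d28:-→d29:-→d30:-→d31:-→d32:H2 -> H2
  + 203.231.208.0/20 (H1) depth=20
  + 0.0.0.0/0 (H5) depth=0
  lookup 90.179.0.0: bits 0101101010110011000 walk d0:H5→d1:-→d2:-→d3:-→d4:-→d5:-→d6:-→d7:-→d8:-→d9:-→d10:-→d11:-→d12:-→d13:-→d14:-→d15:-→d16:H0→d17:-→d18:-→d19:- -> H0
  + 0.0.0.0/0 (H4) depth=0
  lookup 90.179.0.0: bits 0101101010110011000 walk d0:H4→d1:-→d2:-→d3:-→d4:-→d5:-→d6:-→d7:-→d8:-→d9:-→d10:-→d11:-→d12:-→d13:-→d14:-→d15:-→d16:H0→d17:-→d18:-→d19:- -> H0
  del 203.231.208.0/20 (clear depth 20)
  del 90.179.25.231/32 (clear depth 32)
  + 90.179.25.224/28 (H7) depth=28
  + 142.81.0.0/16 (H4) depth=16
  del 142.81.0.0/16 (clear depth 16)
  lookup 90.179.25.226: bits 01011010101100110001100111100 walk d0:H4→d1:-→d2:-→d3:-→d4:-→d5:-→d6:-→d7:-→d8:-→d9:-→d10:-→d11:-→d12:-→d13:-→d14:-→d15:-→d16:H0→d17:-→d18:-→d19:-→d20:-→d21:-→d22:-→d23:-→d24:-→d25:-→d26:-→d27:-→d28:H7→d29:- -> H7
  + 203.0.0.0/8 (H1) depth=8
  + 142.81.134.0/24 (H3) depth=24
  + 203.231.222.160/28 (H6) depth=28
  + 90.179.25.0/24 (H4) depth=24
  + 203.224.0.0/12 (H1) depth=12
  lookup 90.179.0.150: bits 0101101010110011000 walk d0:H4→d1:-→d2:-→d3:-→d4:-→d5:-→d6:-→d7:-→d8:-→d9:-→d10:-→d11:-→d12:-→d13:-→d14:-→d15:-→d16:H0→d17:-→d18:-→d19:- -> H0
  lookup 139.213.250.110: bits 10001 walk d0:H4→d1:-→d2:-→d3:-→d4:-→d5:- -> H4
  + 90.179.0.0/16 (H1) depth=16
  lookup 90.179.25.232: bits 0101101010110011000110011110 walk d0:H4→d1:-→d2:-→d3:-→d4:-→d5:-→d6:-→d7:-→d8:-→d9:-→d10:-→d11:-→d12:-→d13:-→d14:-→d15:-→d16:H1→d17:-→d18:-→d19:-→d20:-→d21:-→d22:-→d23:-→d24:H4→d25:-→d26:-→d27:-→d28:H7 -> H7
  del 0.0.0.0/0 (clear depth 0)
  lookup 90.179.25.0: bits 010110101011001100011001 walk d0:-→d1:-→d2:-→d3:-→d4:-→d5:-→d6:-→d7:-→d8:-→d9:-→d10:-→d11:-→d12:-→d13:-→d14:-→d15:-→d16:H1→d17:-→d18:-→d19:-→d20:-→d21:-→d22:-→d23:-→d24:H4 -> H4
  lookup 22.70.85.73: bits 0 walk d0:-→d1:- -> no-route
  + 203.0.0.0/8 (H0) depth=8
  del 90.179.25.224/28 (clear depth 28)
  + 203.231.222.165/32 (H2) depth=32
  + 90.179.25.231/32 (H6) depth=32
  + 142.81.0.0/16 (H2) depth=16
  + 203.231.208.0/20 (H1) depth=20

== LOOKUPS ==
["H2","H0","H0","H7","H0","H4","H7","H4","no-route"]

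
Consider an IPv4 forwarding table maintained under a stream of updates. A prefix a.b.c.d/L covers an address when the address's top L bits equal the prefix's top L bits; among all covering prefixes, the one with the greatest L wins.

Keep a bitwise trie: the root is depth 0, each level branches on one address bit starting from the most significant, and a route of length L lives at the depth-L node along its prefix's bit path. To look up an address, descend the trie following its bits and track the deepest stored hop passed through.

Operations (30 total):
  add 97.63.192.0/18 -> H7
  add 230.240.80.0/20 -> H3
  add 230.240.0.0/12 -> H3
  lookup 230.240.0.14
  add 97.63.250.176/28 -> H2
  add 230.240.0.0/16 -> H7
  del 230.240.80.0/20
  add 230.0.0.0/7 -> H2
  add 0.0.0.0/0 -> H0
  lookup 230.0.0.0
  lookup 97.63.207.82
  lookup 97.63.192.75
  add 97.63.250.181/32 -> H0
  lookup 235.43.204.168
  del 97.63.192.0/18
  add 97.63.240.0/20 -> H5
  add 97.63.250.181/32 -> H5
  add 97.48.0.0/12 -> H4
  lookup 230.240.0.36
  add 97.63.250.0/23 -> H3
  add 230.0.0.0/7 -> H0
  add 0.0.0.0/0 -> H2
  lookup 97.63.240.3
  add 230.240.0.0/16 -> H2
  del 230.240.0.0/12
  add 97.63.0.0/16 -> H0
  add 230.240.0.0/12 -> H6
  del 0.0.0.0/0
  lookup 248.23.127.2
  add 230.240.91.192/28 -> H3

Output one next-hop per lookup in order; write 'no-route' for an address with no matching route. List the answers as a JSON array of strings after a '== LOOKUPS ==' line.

Trace:
  add 97.63.192.0/18 -> H7 at depth 18
  add 230.240.80.0/20 -> H3 at depth 20
  add 230.240.0.0/12 -> H3 at depth 12
  lookup 230.240.0.14: bits 11100110111100000 walk d0:-→d1:-→d2:-→d3:-→d4:-→d5:-→d6:-→d7:-→d8:-→d9:-→d10:-→d11:-→d12:H3→d13:-→d14:-→d15:-→d16:-→d17:- -> H3
  add 97.63.250.176/28 -> H2 at depth 28
  add 230.240.0.0/16 -> H7 at depth 16
  - 230.240.80.0/20 clear@20
  add 230.0.0.0/7 -> H2 at depth 7
  add 0.0.0.0/0 -> H0 at depth 0
  lookup 230.0.0.0: bits 11100110 walk d0:H0→d1:-→d2:-→d3:-→d4:-→d5:-→d6:-→d7:H2→d8:- -> H2
  lookup 97.63.207.82: bits 011000010011111111 walk d0:H0→d1:-→d2:-→d3:-→d4:-→d5:-→d6:-→d7:-→d8:-→d9:-→d10:-→d11:-→d12:-→d13:-→d14:-→d15:-→d16:-→d17:-→d18:H7 -> H7
  lookup 97.63.192.75: bits 011000010011111111 walk d0:H0→d1:-→d2:-→d3:-→d4:-→d5:-→d6:-→d7:-→d8:-→d9:-→d10:-→d11:-→d12:-→d13:-→d14:-→d15:-→d16:-→d17:-→d18:H7 -> H7
  add 97.63.250.181/32 -> H0 at depth 32
  lookup 235.43.204.168: bits 1110 walk d0:H0→d1:-→d2:-→d3:-→d4:- -> H0
  - 97.63.192.0/18 clear@18
  add 97.63.240.0/20 -> H5 at depth 20
  add 97.63.250.181/32 -> H5 at depth 32
  add 97.48.0.0/12 -> H4 at depth 12
  lookup 230.240.0.36: bits 11100110111100000 walk d0:H0→d1:-→d2:-→d3:-→d4:-→d5:-→d6:-→d7:H2→d8:-→d9:-→d10:-→d11:-→d12:H3→d13:-→d14:-→d15:-→d16:H7→d17:- -> H7
  add 97.63.250.0/23 -> H3 at depth 23
  add 230.0.0.0/7 -> H0 at depth 7
  add 0.0.0.0/0 -> H2 at depth 0
  lookup 97.63.240.3: bits 01100001001111111111 walk d0:H2→d1:-→d2:-→d3:-→d4:-→d5:-→d6:-→d7:-→d8:-→d9:-→d10:-→d11:-→d12:H4→d13:-→d14:-→d15:-→d16:-→d17:-→d18:-→d19:-→d20:H5 -> H5
  add 230.240.0.0/16 -> H2 at depth 16
  - 230.240.0.0/12 clear@12
  add 97.63.0.0/16 -> H0 at depth 16
  add 230.240.0.0/12 -> H6 at depth 12
  - 0.0.0.0/0 clear@0
  lookup 248.23.127.2: bits 111 walk d0:-→d1:-→d2:-→d3:- -> no-route
  add 230.240.91.192/28 -> H3 at depth 28

== LOOKUPS ==
["H3","H2","H7","H7","H0","H7","H5","no-route"]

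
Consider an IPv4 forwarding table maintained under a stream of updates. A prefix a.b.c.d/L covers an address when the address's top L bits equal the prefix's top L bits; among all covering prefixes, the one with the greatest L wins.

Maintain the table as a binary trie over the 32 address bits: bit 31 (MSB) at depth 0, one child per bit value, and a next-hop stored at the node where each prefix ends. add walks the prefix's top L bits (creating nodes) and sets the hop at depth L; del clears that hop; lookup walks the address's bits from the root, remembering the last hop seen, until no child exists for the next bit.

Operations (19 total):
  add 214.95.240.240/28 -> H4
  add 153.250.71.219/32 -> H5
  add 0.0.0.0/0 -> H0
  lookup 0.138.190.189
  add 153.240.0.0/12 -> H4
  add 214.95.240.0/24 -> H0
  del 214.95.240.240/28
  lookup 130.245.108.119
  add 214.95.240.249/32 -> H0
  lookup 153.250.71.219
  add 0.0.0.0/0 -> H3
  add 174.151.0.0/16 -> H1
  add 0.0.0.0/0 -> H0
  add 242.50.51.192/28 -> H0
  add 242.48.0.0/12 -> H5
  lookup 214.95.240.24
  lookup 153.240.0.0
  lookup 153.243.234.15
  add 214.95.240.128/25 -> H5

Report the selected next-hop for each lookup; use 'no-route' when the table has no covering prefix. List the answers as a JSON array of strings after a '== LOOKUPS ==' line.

Apply in order:
  add 214.95.240.240/28 -> H4 at depth 28
  add 153.250.71.219/32 -> H5 at depth 32
  add 0.0.0.0/0 -> H0 at depth 0
  Q 0.138.190.189: descend ε ; hops seen [H0] ; pick H0
  add 153.240.0.0/12 -> H4 at depth 12
  add 214.95.240.0/24 -> H0 at depth 24
  del 214.95.240.240/28 (clear depth 28)
  Q 130.245.108.119: descend 100 ; hops seen [H0] ; pick H0
  add 214.95.240.249/32 -> H0 at depth 32
  Q 153.250.71.219: descend 10011001111110100100011111011011 ; hops seen [H0,H4,H5] ; pick H5
  add 0.0.0.0/0 -> H3 at depth 0
  add 174.151.0.0/16 -> H1 at depth 16
  add 0.0.0.0/0 -> H0 at depth 0
  add 242.50.51.192/28 -> H0 at depth 28
  add 242.48.0.0/12 -> H5 at depth 12
  Q 214.95.240.24: descend 110101100101111111110000 ; hops seen [H0,H0] ; pick H0
  Q 153.240.0.0: descend 100110011111 ; hops seen [H0,H4] ; pick H4
  Q 153.243.234.15: descend 100110011111 ; hops seen [H0,H4] ; pick H4
  add 214.95.240.128/25 -> H5 at depth 25

== LOOKUPS ==
["H0","H0","H5","H0","H4","H4"]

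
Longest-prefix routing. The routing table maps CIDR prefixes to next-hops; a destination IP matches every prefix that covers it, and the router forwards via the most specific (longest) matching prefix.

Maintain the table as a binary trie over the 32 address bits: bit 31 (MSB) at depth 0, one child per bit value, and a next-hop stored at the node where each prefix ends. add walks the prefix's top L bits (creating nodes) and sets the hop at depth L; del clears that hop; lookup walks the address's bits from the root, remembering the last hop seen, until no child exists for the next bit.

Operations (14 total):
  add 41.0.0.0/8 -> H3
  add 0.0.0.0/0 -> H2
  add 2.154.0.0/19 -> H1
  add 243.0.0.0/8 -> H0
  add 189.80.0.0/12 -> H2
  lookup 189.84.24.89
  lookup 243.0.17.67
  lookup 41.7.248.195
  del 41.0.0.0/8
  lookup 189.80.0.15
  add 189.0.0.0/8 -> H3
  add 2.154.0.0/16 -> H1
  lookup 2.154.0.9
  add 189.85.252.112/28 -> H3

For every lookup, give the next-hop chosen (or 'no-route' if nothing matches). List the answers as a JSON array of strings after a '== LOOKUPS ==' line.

Apply in order:
  + 41.0.0.0/8 (H3) depth=8
  + 0.0.0.0/0 (H2) depth=0
  + 2.154.0.0/19 (H1) depth=19
  + 243.0.0.0/8 (H0) depth=8
  + 189.80.0.0/12 (H2) depth=12
  lookup 189.84.24.89: bits 101111010101 walk d0:H2→d1:-→d2:-→d3:-→d4:-→d5:-→d6:-→d7:-→d8:-→d9:-→d10:-→d11:-→d12:H2 -> H2
  lookup 243.0.17.67: bits 11110011 walk d0:H2→d1:-→d2:-→d3:-→d4:-→d5:-→d6:-→d7:-→d8:H0 -> H0
  lookup 41.7.248.195: bits 00101001 walk d0:H2→d1:-→d2:-→d3:-→d4:-→d5:-→d6:-→d7:-→d8:H3 -> H3
  del 41.0.0.0/8 (clear depth 8)
  lookup 189.80.0.15: bits 101111010101 walk d0:H2→d1:-→d2:-→d3:-→d4:-→d5:-→d6:-→d7:-→d8:-→d9:-→d10:-→d11:-→d12:H2 -> H2
  + 189.0.0.0/8 (H3) depth=8
  + 2.154.0.0/16 (H1) depth=16
  lookup 2.154.0.9: bits 0000001010011010000 walk d0:H2→d1:-→d2:-→d3:-→d4:-→d5:-→d6:-→d7:-→d8:-→d9:-→d10:-→d11:-→d12:-→d13:-→d14:-→d15:-→d16:H1→d17:-→d18:-→d19:H1 -> H1
  + 189.85.252.112/28 (H3) depth=28

== LOOKUPS ==
["H2","H0","H3","H2","H1"]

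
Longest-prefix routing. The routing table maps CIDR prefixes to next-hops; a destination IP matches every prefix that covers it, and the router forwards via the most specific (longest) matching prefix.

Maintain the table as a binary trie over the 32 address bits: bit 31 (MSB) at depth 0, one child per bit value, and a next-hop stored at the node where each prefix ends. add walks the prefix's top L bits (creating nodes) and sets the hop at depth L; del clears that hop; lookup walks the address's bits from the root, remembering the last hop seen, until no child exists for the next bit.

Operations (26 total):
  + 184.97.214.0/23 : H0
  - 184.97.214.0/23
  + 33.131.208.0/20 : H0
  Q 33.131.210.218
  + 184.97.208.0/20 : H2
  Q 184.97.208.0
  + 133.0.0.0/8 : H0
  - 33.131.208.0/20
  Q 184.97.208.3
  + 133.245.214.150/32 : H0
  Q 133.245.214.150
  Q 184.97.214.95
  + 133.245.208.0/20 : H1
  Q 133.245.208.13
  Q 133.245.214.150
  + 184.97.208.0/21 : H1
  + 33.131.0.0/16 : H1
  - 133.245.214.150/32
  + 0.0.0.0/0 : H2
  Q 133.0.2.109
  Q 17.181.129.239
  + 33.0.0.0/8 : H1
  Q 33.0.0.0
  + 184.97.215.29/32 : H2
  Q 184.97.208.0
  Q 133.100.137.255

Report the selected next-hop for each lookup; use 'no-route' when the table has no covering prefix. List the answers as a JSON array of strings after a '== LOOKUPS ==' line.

Process each operation:
  add 184.97.214.0/23 -> H0 at depth 23
  del 184.97.214.0/23 (clear depth 23)
  add 33.131.208.0/20 -> H0 at depth 20
  ? 33.131.210.218  path d0:-→d1:-→d2:-→d3:-→d4:-→d5:-→d6:-→d7:-→d8:-→d9:-→d10:-→d11:-→d12:-→d13:-→d14:-→d15:-→d16:-→d17:-→d18:-→d19:-→d20:H0  best=H0
  add 184.97.208.0/20 -> H2 at depth 20
  ? 184.97.208.0  path d0:-→d1:-→d2:-→d3:-→d4:-→d5:-→d6:-→d7:-→d8:-→d9:-→d10:-→d11:-→d12:-→d13:-→d14:-→d15:-→d16:-→d17:-→d18:-→d19:-→d20:H2→d21:-  best=H2
  add 133.0.0.0/8 -> H0 at depth 8
  del 33.131.208.0/20 (clear depth 20)
  ? 184.97.208.3  path d0:-→d1:-→d2:-→d3:-→d4:-→d5:-→d6:-→d7:-→d8:-→d9:-→d10:-→d11:-→d12:-→d13:-→d14:-→d15:-→d16:-→d17:-→d18:-→d19:-→d20:H2→d21:-  best=H2
  add 133.245.214.150/32 -> H0 at depth 32
  ? 133.245.214.150  path d0:-→d1:-→d2:-→d3:-→d4:-→d5:-→d6:-→d7:-→d8:H0→d9:-→d10:-→d11:-→d12:-→d13:-→d14:-→d15:-→d16:-→d17:-→d18:-→d19:-→d20:-→d21:-→d22:-→d23:-→d24:-→d25:-→d26:-→d27:-→d28:-→d29:-→d30:-→d31:-→d32:H0  best=H0
  ? 184.97.214.95  path d0:-→d1:-→d2:-→d3:-→d4:-→d5:-→d6:-→d7:-→d8:-→d9:-→d10:-→d11:-→d12:-→d13:-→d14:-→d15:-→d16:-→d17:-→d18:-→d19:-→d20:H2→d21:-→d22:-→d23:-  best=H2
  add 133.245.208.0/20 -> H1 at depth 20
  ? 133.245.208.13  path d0:-→d1:-→d2:-→d3:-→d4:-→d5:-→d6:-→d7:-→d8:H0→d9:-→d10:-→d11:-→d12:-→d13:-→d14:-→d15:-→d16:-→d17:-→d18:-→d19:-→d20:H1→d21:-  best=H1
  ? 133.245.214.150  path d0:-→d1:-→d2:-→d3:-→d4:-→d5:-→d6:-→d7:-→d8:H0→d9:-→d10:-→d11:-→d12:-→d13:-→d14:-→d15:-→d16:-→d17:-→d18:-→d19:-→d20:H1→d21:-→d22:-→d23:-→d24:-→d25:-→d26:-→d27:-→d28:-→d29:-→d30:-→d31:-→d32:H0  best=H0
  add 184.97.208.0/21 -> H1 at depth 21
  add 33.131.0.0/16 -> H1 at depth 16
  del 133.245.214.150/32 (clear depth 32)
  add 0.0.0.0/0 -> H2 at depth 0
  ? 133.0.2.109  path d0:H2→d1:-→d2:-→d3:-→d4:-→d5:-→d6:-→d7:-→d8:H0  best=H0
  ? 17.181.129.239  path d0:H2→d1:-→d2:-  best=H2
  add 33.0.0.0/8 -> H1 at depth 8
  ? 33.0.0.0  path d0:H2→d1:-→d2:-→d3:-→d4:-→d5:-→d6:-→d7:-→d8:H1  best=H1
  add 184.97.215.29/32 -> H2 at depth 32
  ? 184.97.208.0  path d0:H2→d1:-→d2:-→d3:-→d4:-→d5:-→d6:-→d7:-→d8:-→d9:-→d10:-→d11:-→d12:-→d13:-→d14:-→d15:-→d16:-→d17:-→d18:-→d19:-→d20:H2→d21:H1  best=H1
  ? 133.100.137.255  path d0:H2→d1:-→d2:-→d3:-→d4:-→d5:-→d6:-→d7:-→d8:H0  best=H0

== LOOKUPS ==
["H0","H2","H2","H0","H2","H1","H0","H0","H2","H1","H1","H0"]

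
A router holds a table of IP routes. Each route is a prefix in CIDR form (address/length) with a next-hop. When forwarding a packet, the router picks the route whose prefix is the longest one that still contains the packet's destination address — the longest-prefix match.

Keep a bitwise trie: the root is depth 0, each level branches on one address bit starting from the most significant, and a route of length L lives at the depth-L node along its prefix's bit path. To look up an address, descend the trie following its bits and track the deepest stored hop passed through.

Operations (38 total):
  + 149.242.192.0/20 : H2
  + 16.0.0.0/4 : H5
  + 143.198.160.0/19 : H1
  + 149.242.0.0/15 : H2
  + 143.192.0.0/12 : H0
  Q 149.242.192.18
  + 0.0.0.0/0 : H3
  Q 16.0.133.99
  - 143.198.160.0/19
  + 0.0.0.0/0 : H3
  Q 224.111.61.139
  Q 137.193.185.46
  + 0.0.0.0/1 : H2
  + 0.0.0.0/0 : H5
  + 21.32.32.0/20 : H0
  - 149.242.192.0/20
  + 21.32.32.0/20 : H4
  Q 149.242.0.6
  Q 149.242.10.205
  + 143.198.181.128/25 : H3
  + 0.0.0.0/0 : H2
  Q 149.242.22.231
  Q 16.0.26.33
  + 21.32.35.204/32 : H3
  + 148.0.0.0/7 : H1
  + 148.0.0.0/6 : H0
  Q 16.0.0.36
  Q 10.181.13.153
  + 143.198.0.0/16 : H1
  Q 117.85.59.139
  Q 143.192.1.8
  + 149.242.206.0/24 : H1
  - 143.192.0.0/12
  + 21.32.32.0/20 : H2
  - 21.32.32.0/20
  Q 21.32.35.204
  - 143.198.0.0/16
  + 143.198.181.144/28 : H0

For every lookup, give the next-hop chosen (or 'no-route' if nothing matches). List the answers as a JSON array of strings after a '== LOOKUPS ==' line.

Trace:
  + 149.242.192.0/20 (H2) depth=20
  + 16.0.0.0/4 (H5) depth=4
  + 143.198.160.0/19 (H1) depth=19
  + 149.242.0.0/15 (H2) depth=15
  + 143.192.0.0/12 (H0) depth=12
  ? 149.242.192.18  path d0:-→d1:-→d2:-→d3:-→d4:-→d5:-→d6:-→d7:-→d8:-→d9:-→d10:-→d11:-→d12:-→d13:-→d14:-→d15:H2→d16:-→d17:-→d18:-→d19:-→d20:H2  best=H2
  + 0.0.0.0/0 (H3) depth=0
  ? 16.0.133.99  path d0:H3→d1:-→d2:-→d3:-→d4:H5  best=H5
  - 143.198.160.0/19 clear@19
  + 0.0.0.0/0 (H3) depth=0
  ? 224.111.61.139  path d0:H3→d1:-  best=H3
  ? 137.193.185.46  path d0:H3→d1:-→d2:-→d3:-→d4:-→d5:-  best=H3
  + 0.0.0.0/1 (H2) depth=1
  + 0.0.0.0/0 (H5) depth=0
  + 21.32.32.0/20 (H0) depth=20
  - 149.242.192.0/20 clear@20
  + 21.32.32.0/20 (H4) depth=20
  ? 149.242.0.6  path d0:H5→d1:-→d2:-→d3:-→d4:-→d5:-→d6:-→d7:-→d8:-→d9:-→d10:-→d11:-→d12:-→d13:-→d14:-→d15:H2→d16:-  best=H2
  ? 149.242.10.205  path d0:H5→d1:-→d2:-→d3:-→d4:-→d5:-→d6:-→d7:-→d8:-→d9:-→d10:-→d11:-→d12:-→d13:-→d14:-→d15:H2→d16:-  best=H2
  + 143.198.181.128/25 (H3) depth=25
  + 0.0.0.0/0 (H2) depth=0
  ? 149.242.22.231  path d0:H2→d1:-→d2:-→d3:-→d4:-→d5:-→d6:-→d7:-→d8:-→d9:-→d10:-→d11:-→d12:-→d13:-→d14:-→d15:H2→d16:-  best=H2
  ? 16.0.26.33  path d0:H2→d1:H2→d2:-→d3:-→d4:H5→d5:-  best=H5
  + 21.32.35.204/32 (H3) depth=32
  + 148.0.0.0/7 (H1) depth=7
  + 148.0.0.0/6 (H0) depth=6
  ? 16.0.0.36  path d0:H2→d1:H2→d2:-→d3:-→d4:H5→d5:-  best=H5
  ? 10.181.13.153  path d0:H2→d1:H2→d2:-→d3:-  best=H2
  + 143.198.0.0/16 (H1) depth=16
  ? 117.85.59.139  path d0:H2→d1:H2  best=H2
  ? 143.192.1.8  path d0:H2→d1:-→d2:-→d3:-→d4:-→d5:-→d6:-→d7:-→d8:-→d9:-→d10:-→d11:-→d12:H0→d13:-  best=H0
  + 149.242.206.0/24 (H1) depth=24
  - 143.192.0.0/12 clear@12
  + 21.32.32.0/20 (H2) depth=20
  - 21.32.32.0/20 clear@20
  ? 21.32.35.204  path d0:H2→d1:H2→d2:-→d3:-→d4:H5→d5:-→d6:-→d7:-→d8:-→d9:-→d10:-→d11:-→d12:-→d13:-→d14:-→d15:-→d16:-→d17:-→d18:-→d19:-→d20:-→d21:-→d22:-→d23:-→d24:-→d25:-→d26:-→d27:-→d28:-→d29:-→d30:-→d31:-→d32:H3  best=H3
  - 143.198.0.0/16 clear@16
  + 143.198.181.144/28 (H0) depth=28

== LOOKUPS ==
["H2","H5","H3","H3","H2","H2","H2","H5","H5","H2","H2","H0","H3"]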